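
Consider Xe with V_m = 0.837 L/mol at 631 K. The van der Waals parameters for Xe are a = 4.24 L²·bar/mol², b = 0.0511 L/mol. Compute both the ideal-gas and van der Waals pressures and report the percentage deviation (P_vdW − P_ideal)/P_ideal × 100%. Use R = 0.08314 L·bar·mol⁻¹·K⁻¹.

Ideal: P_ideal = RT/V_m = (0.08314)(631)/0.837 = 62.6778 bar
vdW: P = RT/(V_m − b) − a/V_m² = 52.4613/0.785900 − 4.24/0.700569 = 66.7531 − 6.05222 = 60.7009 bar
% deviation = (60.7009 − 62.6778)/62.6778 × 100% = -3.15%

-3.15 %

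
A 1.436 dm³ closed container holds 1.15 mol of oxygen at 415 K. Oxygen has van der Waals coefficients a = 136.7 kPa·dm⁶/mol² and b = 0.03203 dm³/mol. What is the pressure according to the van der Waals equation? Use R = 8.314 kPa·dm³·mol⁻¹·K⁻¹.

P = nRT/(V − nb) − a n²/V²
nRT/(V − nb) = (1.15)(8.314)(415)/(1.436 − 1.15×0.03203) = 3967.9/1.3992 = 2835.8 kPa
a n²/V² = (136.7)(1.15)²/(1.436)² = 87.671 kPa
P = 2835.8 − 87.671 = 2748 kPa

P ≈ 2748 kPa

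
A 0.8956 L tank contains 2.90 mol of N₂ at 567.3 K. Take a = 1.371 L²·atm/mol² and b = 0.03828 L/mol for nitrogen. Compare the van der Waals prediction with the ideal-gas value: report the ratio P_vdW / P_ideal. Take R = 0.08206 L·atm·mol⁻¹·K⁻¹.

Ideal: P_ideal = nRT/V = (2.90)(0.08206)(567.3)/0.8956 = 150.740 atm
vdW: P = nRT/(V − nb) − a n²/V² = 135.003/0.784588 − 11.5301/0.802099 = 172.069 − 14.3749 = 157.694 atm
Ratio = 157.694/150.740 = 1.046

P_vdW / P_ideal ≈ 1.046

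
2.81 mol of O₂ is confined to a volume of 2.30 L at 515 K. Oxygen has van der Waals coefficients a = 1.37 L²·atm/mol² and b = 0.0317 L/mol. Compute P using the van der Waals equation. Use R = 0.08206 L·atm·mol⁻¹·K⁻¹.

P ≈ 51.67 atm

P = nRT/(V − nb) − a n²/V²
nRT/(V − nb) = (2.81)(0.08206)(515)/(2.30 − 2.81×0.0317) = 118.75/2.2109 = 53.711 atm
a n²/V² = (1.37)(2.81)²/(2.30)² = 2.0449 atm
P = 53.711 − 2.0449 = 51.67 atm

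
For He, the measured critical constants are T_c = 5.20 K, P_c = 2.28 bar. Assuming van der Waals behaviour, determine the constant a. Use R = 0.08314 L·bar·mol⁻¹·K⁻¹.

From T_c = 8a/(27Rb) and P_c = a/(27b²): a = 27 R² T_c²/(64 P_c).
a = 27×(0.08314)²×(5.20)²/(64×2.28) = 5.0465/145.92 = 0.03458 L²·bar/mol²

a ≈ 0.03458 L²·bar/mol²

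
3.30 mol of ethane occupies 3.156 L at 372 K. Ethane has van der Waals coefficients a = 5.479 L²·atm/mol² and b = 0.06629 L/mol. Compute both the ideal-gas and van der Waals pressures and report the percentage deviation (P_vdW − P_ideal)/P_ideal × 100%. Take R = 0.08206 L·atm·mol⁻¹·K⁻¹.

Ideal: P_ideal = nRT/V = (3.30)(0.08206)(372)/3.156 = 31.9192 atm
vdW: P = nRT/(V − nb) − a n²/V² = 100.737/2.93724 − 59.6663/9.96034 = 34.2965 − 5.99039 = 28.3061 atm
% deviation = (28.3061 − 31.9192)/31.9192 × 100% = -11.32%

-11.32 %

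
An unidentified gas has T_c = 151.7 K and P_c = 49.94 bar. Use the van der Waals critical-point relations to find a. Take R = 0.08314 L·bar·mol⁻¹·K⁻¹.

a ≈ 1.344 L²·bar/mol²

From T_c = 8a/(27Rb) and P_c = a/(27b²): a = 27 R² T_c²/(64 P_c).
a = 27×(0.08314)²×(151.7)²/(64×49.94) = 4294.9/3196.2 = 1.344 L²·bar/mol²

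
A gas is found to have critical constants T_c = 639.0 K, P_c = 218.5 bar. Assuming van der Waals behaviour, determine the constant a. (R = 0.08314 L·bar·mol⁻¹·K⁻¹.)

a ≈ 5.449 L²·bar/mol²

From T_c = 8a/(27Rb) and P_c = a/(27b²): a = 27 R² T_c²/(64 P_c).
a = 27×(0.08314)²×(639.0)²/(64×218.5) = 76205/13984 = 5.449 L²·bar/mol²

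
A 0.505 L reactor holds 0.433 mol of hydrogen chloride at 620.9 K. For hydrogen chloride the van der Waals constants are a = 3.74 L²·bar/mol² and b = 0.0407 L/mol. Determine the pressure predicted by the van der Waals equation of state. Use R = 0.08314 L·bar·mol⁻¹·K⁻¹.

P ≈ 43.11 bar

P = nRT/(V − nb) − a n²/V²
nRT/(V − nb) = (0.433)(0.08314)(620.9)/(0.505 − 0.433×0.0407) = 22.352/0.48738 = 45.862 bar
a n²/V² = (3.74)(0.433)²/(0.505)² = 2.7496 bar
P = 45.862 − 2.7496 = 43.11 bar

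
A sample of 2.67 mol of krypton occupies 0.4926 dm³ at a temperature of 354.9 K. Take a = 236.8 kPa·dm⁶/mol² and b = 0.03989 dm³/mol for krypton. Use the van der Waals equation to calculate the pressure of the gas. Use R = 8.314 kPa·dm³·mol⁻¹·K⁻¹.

P ≈ 13448 kPa

P = nRT/(V − nb) − a n²/V²
nRT/(V − nb) = (2.67)(8.314)(354.9)/(0.4926 − 2.67×0.03989) = 7878.2/0.38609 = 20405 kPa
a n²/V² = (236.8)(2.67)²/(0.4926)² = 6956.9 kPa
P = 20405 − 6956.9 = 13448 kPa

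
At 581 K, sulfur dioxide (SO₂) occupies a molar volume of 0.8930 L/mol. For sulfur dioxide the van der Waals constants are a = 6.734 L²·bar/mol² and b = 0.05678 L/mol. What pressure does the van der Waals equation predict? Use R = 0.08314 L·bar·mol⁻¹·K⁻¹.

P = RT/(V_m − b) − a/V_m²
RT/(V_m − b) = (0.08314)(581)/(0.8930 − 0.05678) = 48.304/0.83622 = 57.765 bar
a/V_m² = 6.734/(0.8930)² = 8.4444 bar
P = 57.765 − 8.4444 = 49.32 bar

P ≈ 49.32 bar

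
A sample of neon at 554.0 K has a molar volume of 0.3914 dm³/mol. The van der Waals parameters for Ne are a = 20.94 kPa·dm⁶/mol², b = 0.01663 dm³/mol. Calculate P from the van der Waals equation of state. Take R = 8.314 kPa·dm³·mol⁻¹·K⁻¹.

P ≈ 12153 kPa

P = RT/(V_m − b) − a/V_m²
RT/(V_m − b) = (8.314)(554.0)/(0.3914 − 0.01663) = 4606.0/0.37477 = 12290 kPa
a/V_m² = 20.94/(0.3914)² = 136.69 kPa
P = 12290 − 136.69 = 12153 kPa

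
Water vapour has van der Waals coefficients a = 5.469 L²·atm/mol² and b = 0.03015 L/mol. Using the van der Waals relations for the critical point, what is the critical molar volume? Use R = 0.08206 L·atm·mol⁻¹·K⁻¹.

V_m,c ≈ 0.09045 L/mol

For a van der Waals gas, V_m,c = 3b.
V_m,c = 3×0.03015 = 0.09045 L/mol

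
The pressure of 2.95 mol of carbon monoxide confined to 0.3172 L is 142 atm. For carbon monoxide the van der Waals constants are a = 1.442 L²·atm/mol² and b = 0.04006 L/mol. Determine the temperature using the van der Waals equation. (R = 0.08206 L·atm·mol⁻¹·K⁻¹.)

T ≈ 219.3 K

T = (P + a n²/V²)(V − nb)/(nR)
P + a n²/V² = 142 + (1.442)(2.95)²/(0.3172)² = 266.72 atm
V − nb = 0.3172 − (2.95)(0.04006) = 0.19902 L
T = (266.72)(0.19902)/((2.95)(0.08206)) = 219.3 K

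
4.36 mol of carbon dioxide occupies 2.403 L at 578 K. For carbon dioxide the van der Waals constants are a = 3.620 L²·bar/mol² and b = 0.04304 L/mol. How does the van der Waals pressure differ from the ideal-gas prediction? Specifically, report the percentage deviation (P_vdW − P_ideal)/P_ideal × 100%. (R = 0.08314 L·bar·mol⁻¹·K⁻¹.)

Ideal: P_ideal = nRT/V = (4.36)(0.08314)(578)/2.403 = 87.1908 bar
vdW: P = nRT/(V − nb) − a n²/V² = 209.519/2.21535 − 68.8148/5.77441 = 94.5760 − 11.9172 = 82.6588 bar
% deviation = (82.6588 − 87.1908)/87.1908 × 100% = -5.20%

-5.20 %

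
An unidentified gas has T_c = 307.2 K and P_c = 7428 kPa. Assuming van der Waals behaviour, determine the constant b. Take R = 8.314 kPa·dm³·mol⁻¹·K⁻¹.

b ≈ 0.04298 dm³/mol

From T_c = 8a/(27Rb) and P_c = a/(27b²): b = R T_c/(8 P_c).
b = (8.314)(307.2)/(8×7428) = 2554.1/59424 = 0.04298 dm³/mol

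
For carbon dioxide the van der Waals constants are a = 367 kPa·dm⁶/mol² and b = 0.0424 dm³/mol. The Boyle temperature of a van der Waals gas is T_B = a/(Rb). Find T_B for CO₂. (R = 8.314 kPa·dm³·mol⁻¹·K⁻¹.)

For a van der Waals gas the second virial coefficient B₂ = b − a/(RT) vanishes at T_B = a/(Rb).
T_B = 367/(8.314×0.0424) = 367/0.35251 = 1041 K

T_B ≈ 1041 K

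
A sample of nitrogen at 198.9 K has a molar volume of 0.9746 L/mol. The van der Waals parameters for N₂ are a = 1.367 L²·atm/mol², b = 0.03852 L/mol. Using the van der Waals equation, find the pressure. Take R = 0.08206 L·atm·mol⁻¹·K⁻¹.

P ≈ 16.00 atm

P = RT/(V_m − b) − a/V_m²
RT/(V_m − b) = (0.08206)(198.9)/(0.9746 − 0.03852) = 16.322/0.93608 = 17.437 atm
a/V_m² = 1.367/(0.9746)² = 1.4392 atm
P = 17.437 − 1.4392 = 16.00 atm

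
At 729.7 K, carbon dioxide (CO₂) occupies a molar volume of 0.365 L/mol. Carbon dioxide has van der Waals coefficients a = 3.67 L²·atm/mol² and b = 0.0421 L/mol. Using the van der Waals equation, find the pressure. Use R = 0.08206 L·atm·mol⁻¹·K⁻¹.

P = RT/(V_m − b) − a/V_m²
RT/(V_m − b) = (0.08206)(729.7)/(0.365 − 0.0421) = 59.879/0.32290 = 185.44 atm
a/V_m² = 3.67/(0.365)² = 27.547 atm
P = 185.44 − 27.547 = 157.9 atm

P ≈ 157.9 atm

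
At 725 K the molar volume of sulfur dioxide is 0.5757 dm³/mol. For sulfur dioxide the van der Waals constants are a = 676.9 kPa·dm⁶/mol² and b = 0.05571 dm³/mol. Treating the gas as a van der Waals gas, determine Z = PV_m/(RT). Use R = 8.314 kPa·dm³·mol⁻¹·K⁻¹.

P = RT/(V_m − b) − a/V_m² = (8.314)(725)/(0.5757 − 0.05571) − 676.9/(0.5757)²
  = 6027.7/0.51999 − 2042.4 = 11592 − 2042.4 = 9550 kPa
Z = PV_m/(RT) = (9550)(0.5757)/((8.314)(725)) = 5497.9/6027.7 = 0.9121

Z ≈ 0.9121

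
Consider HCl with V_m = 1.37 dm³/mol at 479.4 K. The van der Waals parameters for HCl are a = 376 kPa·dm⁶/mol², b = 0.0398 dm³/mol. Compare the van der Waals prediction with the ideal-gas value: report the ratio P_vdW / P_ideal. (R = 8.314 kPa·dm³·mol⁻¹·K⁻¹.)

Ideal: P_ideal = RT/V_m = (8.314)(479.4)/1.37 = 2909.29 kPa
vdW: P = RT/(V_m − b) − a/V_m² = 3985.73/1.33020 − 376/1.87690 = 2996.34 − 200.330 = 2796.01 kPa
Ratio = 2796.01/2909.29 = 0.9611

P_vdW / P_ideal ≈ 0.9611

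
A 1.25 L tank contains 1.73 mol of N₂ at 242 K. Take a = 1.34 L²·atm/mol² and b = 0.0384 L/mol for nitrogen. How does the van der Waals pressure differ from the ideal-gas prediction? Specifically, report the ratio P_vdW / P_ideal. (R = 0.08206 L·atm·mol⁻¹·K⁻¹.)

Ideal: P_ideal = nRT/V = (1.73)(0.08206)(242)/1.25 = 27.4842 atm
vdW: P = nRT/(V − nb) − a n²/V² = 34.3552/1.18357 − 4.01049/1.56250 = 29.0268 − 2.56671 = 26.4601 atm
Ratio = 26.4601/27.4842 = 0.9627

P_vdW / P_ideal ≈ 0.9627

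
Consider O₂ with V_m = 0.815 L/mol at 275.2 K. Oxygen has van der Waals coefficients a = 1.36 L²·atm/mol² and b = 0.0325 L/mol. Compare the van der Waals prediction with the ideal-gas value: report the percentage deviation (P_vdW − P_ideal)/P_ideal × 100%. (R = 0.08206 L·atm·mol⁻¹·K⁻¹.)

Ideal: P_ideal = RT/V_m = (0.08206)(275.2)/0.815 = 27.7091 atm
vdW: P = RT/(V_m − b) − a/V_m² = 22.5829/0.782500 − 1.36/0.664225 = 28.8599 − 2.04750 = 26.8124 atm
% deviation = (26.8124 − 27.7091)/27.7091 × 100% = -3.24%

-3.24 %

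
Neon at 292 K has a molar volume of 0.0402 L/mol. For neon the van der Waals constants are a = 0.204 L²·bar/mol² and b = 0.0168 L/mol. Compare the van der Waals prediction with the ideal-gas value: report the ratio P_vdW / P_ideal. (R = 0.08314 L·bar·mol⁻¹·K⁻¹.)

Ideal: P_ideal = RT/V_m = (0.08314)(292)/0.0402 = 603.902 bar
vdW: P = RT/(V_m − b) − a/V_m² = 24.2769/0.0234000 − 0.204/0.00161604 = 1037.47 − 126.234 = 911.24 bar
Ratio = 911.24/603.902 = 1.509

P_vdW / P_ideal ≈ 1.509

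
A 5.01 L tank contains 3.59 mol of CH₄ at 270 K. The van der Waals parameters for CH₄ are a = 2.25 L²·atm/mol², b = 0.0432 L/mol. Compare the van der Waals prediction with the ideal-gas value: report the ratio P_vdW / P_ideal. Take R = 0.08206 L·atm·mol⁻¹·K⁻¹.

P_vdW / P_ideal ≈ 0.9592

Ideal: P_ideal = nRT/V = (3.59)(0.08206)(270)/5.01 = 15.8764 atm
vdW: P = nRT/(V − nb) − a n²/V² = 79.5408/4.85491 − 28.9982/25.1001 = 16.3836 − 1.15530 = 15.2283 atm
Ratio = 15.2283/15.8764 = 0.9592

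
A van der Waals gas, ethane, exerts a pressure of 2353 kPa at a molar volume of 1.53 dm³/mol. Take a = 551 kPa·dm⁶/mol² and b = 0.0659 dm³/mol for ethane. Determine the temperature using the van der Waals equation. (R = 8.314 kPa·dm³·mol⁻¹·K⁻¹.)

T = (P + a/V_m²)(V_m − b)/R
P + a/V_m² = 2353 + 551/(1.53)² = 2588.4 kPa
V_m − b = 1.53 − 0.0659 = 1.4641 dm³/mol
T = (2588.4)(1.4641)/8.314 = 455.8 K

T ≈ 455.8 K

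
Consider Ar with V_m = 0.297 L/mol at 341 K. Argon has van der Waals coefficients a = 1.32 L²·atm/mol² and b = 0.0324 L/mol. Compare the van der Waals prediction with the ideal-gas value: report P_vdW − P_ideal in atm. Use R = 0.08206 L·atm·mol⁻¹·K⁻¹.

Ideal: P_ideal = RT/V_m = (0.08206)(341)/0.297 = 94.2170 atm
vdW: P = RT/(V_m − b) − a/V_m² = 27.9825/0.264600 − 1.32/0.0882090 = 105.754 − 14.9645 = 90.790 atm
ΔP = 90.790 − 94.2170 = -3.43 atm

ΔP ≈ -3.43 atm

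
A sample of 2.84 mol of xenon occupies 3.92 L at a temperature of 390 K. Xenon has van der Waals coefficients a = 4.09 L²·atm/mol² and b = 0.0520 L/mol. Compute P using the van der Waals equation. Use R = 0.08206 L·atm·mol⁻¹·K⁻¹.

P = nRT/(V − nb) − a n²/V²
nRT/(V − nb) = (2.84)(0.08206)(390)/(3.92 − 2.84×0.0520) = 90.890/3.7723 = 24.094 atm
a n²/V² = (4.09)(2.84)²/(3.92)² = 2.1468 atm
P = 24.094 − 2.1468 = 21.95 atm

P ≈ 21.95 atm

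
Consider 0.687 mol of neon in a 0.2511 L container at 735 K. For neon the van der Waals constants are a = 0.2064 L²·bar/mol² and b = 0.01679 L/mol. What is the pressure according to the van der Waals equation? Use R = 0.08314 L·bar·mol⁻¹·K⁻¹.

P = nRT/(V − nb) − a n²/V²
nRT/(V − nb) = (0.687)(0.08314)(735)/(0.2511 − 0.687×0.01679) = 41.981/0.23957 = 175.23 bar
a n²/V² = (0.2064)(0.687)²/(0.2511)² = 1.5450 bar
P = 175.23 − 1.5450 = 173.7 bar

P ≈ 173.7 bar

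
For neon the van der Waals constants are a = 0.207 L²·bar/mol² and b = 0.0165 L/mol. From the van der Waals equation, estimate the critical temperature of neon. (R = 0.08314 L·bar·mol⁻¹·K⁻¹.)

For a van der Waals gas, T_c = 8a/(27Rb).
T_c = 8×0.207/(27×0.08314×0.0165) = 1.6560/0.037039 = 44.71 K

T_c ≈ 44.71 K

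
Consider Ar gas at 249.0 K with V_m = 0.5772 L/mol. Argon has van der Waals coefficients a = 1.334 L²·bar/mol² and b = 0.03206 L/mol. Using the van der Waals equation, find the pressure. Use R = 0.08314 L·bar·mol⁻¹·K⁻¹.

P = RT/(V_m − b) − a/V_m²
RT/(V_m − b) = (0.08314)(249.0)/(0.5772 − 0.03206) = 20.702/0.54514 = 37.976 bar
a/V_m² = 1.334/(0.5772)² = 4.0041 bar
P = 37.976 − 4.0041 = 33.97 bar

P ≈ 33.97 bar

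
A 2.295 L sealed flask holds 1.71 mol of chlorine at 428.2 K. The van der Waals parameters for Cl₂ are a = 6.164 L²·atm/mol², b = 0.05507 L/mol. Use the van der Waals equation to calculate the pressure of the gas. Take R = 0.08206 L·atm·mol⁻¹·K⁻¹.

P = nRT/(V − nb) − a n²/V²
nRT/(V − nb) = (1.71)(0.08206)(428.2)/(2.295 − 1.71×0.05507) = 60.086/2.2008 = 27.302 atm
a n²/V² = (6.164)(1.71)²/(2.295)² = 3.4221 atm
P = 27.302 − 3.4221 = 23.88 atm

P ≈ 23.88 atm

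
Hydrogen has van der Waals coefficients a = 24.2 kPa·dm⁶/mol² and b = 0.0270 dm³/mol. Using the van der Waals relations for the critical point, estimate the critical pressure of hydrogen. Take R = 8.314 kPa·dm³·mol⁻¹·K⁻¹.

P_c ≈ 1229 kPa

For a van der Waals gas, P_c = a/(27b²).
P_c = 24.2/(27×(0.0270)²) = 24.2/0.019683 = 1229 kPa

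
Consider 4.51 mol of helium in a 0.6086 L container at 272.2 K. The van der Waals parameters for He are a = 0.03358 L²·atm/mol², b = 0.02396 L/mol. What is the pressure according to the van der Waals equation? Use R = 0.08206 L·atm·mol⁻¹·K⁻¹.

P = nRT/(V − nb) − a n²/V²
nRT/(V − nb) = (4.51)(0.08206)(272.2)/(0.6086 − 4.51×0.02396) = 100.74/0.50054 = 201.26 atm
a n²/V² = (0.03358)(4.51)²/(0.6086)² = 1.8440 atm
P = 201.26 − 1.8440 = 199.4 atm

P ≈ 199.4 atm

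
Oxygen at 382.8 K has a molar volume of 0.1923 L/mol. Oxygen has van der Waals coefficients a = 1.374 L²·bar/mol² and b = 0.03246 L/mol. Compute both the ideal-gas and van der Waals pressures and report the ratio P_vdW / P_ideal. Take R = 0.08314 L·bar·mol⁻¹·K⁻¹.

P_vdW / P_ideal ≈ 0.9786

Ideal: P_ideal = RT/V_m = (0.08314)(382.8)/0.1923 = 165.502 bar
vdW: P = RT/(V_m − b) − a/V_m² = 31.8260/0.159840 − 1.374/0.0369793 = 199.112 − 37.1559 = 161.956 bar
Ratio = 161.956/165.502 = 0.9786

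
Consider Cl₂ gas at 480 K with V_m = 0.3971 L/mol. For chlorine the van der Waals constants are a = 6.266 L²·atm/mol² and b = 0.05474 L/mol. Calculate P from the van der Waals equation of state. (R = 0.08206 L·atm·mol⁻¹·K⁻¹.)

P = RT/(V_m − b) − a/V_m²
RT/(V_m − b) = (0.08206)(480)/(0.3971 − 0.05474) = 39.389/0.34236 = 115.05 atm
a/V_m² = 6.266/(0.3971)² = 39.737 atm
P = 115.05 − 39.737 = 75.31 atm

P ≈ 75.31 atm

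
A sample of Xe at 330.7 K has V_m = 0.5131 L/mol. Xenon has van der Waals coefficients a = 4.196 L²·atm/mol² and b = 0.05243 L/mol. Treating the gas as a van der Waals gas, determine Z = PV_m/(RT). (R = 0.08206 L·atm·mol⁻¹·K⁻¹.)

Z ≈ 0.8125

P = RT/(V_m − b) − a/V_m² = (0.08206)(330.7)/(0.5131 − 0.05243) − 4.196/(0.5131)²
  = 27.137/0.46067 − 15.938 = 58.908 − 15.938 = 42.970 atm
Z = PV_m/(RT) = (42.970)(0.5131)/((0.08206)(330.7)) = 22.048/27.137 = 0.8125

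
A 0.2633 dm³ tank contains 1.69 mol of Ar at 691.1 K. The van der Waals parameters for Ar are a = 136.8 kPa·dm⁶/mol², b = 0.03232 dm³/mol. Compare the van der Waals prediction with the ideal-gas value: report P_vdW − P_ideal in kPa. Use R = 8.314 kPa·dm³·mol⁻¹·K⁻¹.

ΔP ≈ 4017 kPa

Ideal: P_ideal = nRT/V = (1.69)(8.314)(691.1)/0.2633 = 36879.6 kPa
vdW: P = nRT/(V − nb) − a n²/V² = 9710.41/0.208679 − 390.714/0.0693269 = 46532.8 − 5635.82 = 40897.0 kPa
ΔP = 40897.0 − 36879.6 = 4017 kPa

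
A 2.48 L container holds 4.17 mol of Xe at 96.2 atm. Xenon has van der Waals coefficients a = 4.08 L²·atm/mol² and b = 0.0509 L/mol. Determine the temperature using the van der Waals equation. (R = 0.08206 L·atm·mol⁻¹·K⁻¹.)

T = (P + a n²/V²)(V − nb)/(nR)
P + a n²/V² = 96.2 + (4.08)(4.17)²/(2.48)² = 107.74 atm
V − nb = 2.48 − (4.17)(0.0509) = 2.2677 L
T = (107.74)(2.2677)/((4.17)(0.08206)) = 714.0 K

T ≈ 714.0 K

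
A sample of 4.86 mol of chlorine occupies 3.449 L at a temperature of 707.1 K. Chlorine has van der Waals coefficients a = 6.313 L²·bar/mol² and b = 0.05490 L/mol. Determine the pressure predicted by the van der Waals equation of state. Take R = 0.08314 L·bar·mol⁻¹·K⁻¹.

P = nRT/(V − nb) − a n²/V²
nRT/(V − nb) = (4.86)(0.08314)(707.1)/(3.449 − 4.86×0.05490) = 285.71/3.1822 = 89.784 bar
a n²/V² = (6.313)(4.86)²/(3.449)² = 12.535 bar
P = 89.784 − 12.535 = 77.25 bar

P ≈ 77.25 bar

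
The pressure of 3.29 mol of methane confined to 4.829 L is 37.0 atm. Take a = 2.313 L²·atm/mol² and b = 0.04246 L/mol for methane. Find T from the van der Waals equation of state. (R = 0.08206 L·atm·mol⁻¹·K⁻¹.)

T = (P + a n²/V²)(V − nb)/(nR)
P + a n²/V² = 37.0 + (2.313)(3.29)²/(4.829)² = 38.074 atm
V − nb = 4.829 − (3.29)(0.04246) = 4.6893 L
T = (38.074)(4.6893)/((3.29)(0.08206)) = 661.3 K

T ≈ 661.3 K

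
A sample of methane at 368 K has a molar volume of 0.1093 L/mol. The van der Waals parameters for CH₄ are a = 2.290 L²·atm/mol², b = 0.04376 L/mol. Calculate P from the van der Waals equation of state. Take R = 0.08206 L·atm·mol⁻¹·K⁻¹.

P = RT/(V_m − b) − a/V_m²
RT/(V_m − b) = (0.08206)(368)/(0.1093 − 0.04376) = 30.198/0.065540 = 460.76 atm
a/V_m² = 2.290/(0.1093)² = 191.69 atm
P = 460.76 − 191.69 = 269.1 atm

P ≈ 269.1 atm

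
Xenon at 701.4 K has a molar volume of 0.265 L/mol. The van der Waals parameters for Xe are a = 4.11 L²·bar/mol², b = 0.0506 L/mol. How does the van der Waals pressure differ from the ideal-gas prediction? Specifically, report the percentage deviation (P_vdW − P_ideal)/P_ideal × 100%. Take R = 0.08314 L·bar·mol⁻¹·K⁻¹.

-3.00 %

Ideal: P_ideal = RT/V_m = (0.08314)(701.4)/0.265 = 220.054 bar
vdW: P = RT/(V_m − b) − a/V_m² = 58.3144/0.214400 − 4.11/0.0702250 = 271.989 − 58.5262 = 213.463 bar
% deviation = (213.463 − 220.054)/220.054 × 100% = -3.00%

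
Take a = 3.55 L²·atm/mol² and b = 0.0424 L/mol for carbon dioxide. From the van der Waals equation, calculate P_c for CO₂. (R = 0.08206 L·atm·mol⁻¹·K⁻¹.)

For a van der Waals gas, P_c = a/(27b²).
P_c = 3.55/(27×(0.0424)²) = 3.55/0.048540 = 73.14 atm

P_c ≈ 73.14 atm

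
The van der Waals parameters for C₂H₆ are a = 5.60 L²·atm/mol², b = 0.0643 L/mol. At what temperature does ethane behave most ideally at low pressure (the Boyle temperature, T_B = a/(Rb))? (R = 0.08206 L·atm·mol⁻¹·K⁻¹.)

For a van der Waals gas the second virial coefficient B₂ = b − a/(RT) vanishes at T_B = a/(Rb).
T_B = 5.60/(0.08206×0.0643) = 5.60/0.0052765 = 1061 K

T_B ≈ 1061 K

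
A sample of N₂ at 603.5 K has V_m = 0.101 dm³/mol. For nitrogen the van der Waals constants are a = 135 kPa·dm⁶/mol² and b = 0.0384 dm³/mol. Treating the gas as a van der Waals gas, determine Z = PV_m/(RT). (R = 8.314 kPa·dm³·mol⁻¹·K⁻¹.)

P = RT/(V_m − b) − a/V_m² = (8.314)(603.5)/(0.101 − 0.0384) − 135/(0.101)²
  = 5017.5/0.062600 − 13234 = 80152 − 13234 = 66918 kPa
Z = PV_m/(RT) = (66918)(0.101)/((8.314)(603.5)) = 6758.7/5017.5 = 1.347

Z ≈ 1.347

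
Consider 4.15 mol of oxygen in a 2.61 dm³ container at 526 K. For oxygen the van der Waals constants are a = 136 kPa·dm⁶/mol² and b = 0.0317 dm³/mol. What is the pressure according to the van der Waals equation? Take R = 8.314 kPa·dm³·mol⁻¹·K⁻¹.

P ≈ 6979 kPa

P = nRT/(V − nb) − a n²/V²
nRT/(V − nb) = (4.15)(8.314)(526)/(2.61 − 4.15×0.0317) = 18149/2.4784 = 7322.9 kPa
a n²/V² = (136)(4.15)²/(2.61)² = 343.84 kPa
P = 7322.9 − 343.84 = 6979 kPa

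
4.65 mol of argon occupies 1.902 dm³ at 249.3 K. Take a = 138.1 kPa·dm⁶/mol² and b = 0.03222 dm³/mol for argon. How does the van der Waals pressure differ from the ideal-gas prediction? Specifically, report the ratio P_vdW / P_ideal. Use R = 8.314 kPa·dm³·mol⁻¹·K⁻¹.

Ideal: P_ideal = nRT/V = (4.65)(8.314)(249.3)/1.902 = 5067.28 kPa
vdW: P = nRT/(V − nb) − a n²/V² = 9637.96/1.75218 − 2986.07/3.61760 = 5500.55 − 825.428 = 4675.12 kPa
Ratio = 4675.12/5067.28 = 0.9226

P_vdW / P_ideal ≈ 0.9226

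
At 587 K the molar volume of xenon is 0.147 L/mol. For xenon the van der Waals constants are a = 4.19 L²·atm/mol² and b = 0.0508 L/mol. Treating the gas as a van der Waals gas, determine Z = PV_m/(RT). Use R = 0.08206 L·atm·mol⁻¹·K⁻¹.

Z ≈ 0.9363

P = RT/(V_m − b) − a/V_m² = (0.08206)(587)/(0.147 − 0.0508) − 4.19/(0.147)²
  = 48.169/0.096200 − 193.90 = 500.72 − 193.90 = 306.82 atm
Z = PV_m/(RT) = (306.82)(0.147)/((0.08206)(587)) = 45.103/48.169 = 0.9363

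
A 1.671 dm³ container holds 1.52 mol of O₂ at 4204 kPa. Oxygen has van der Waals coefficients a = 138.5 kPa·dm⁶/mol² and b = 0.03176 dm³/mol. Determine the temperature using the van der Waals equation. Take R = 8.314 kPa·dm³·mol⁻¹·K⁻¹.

T = (P + a n²/V²)(V − nb)/(nR)
P + a n²/V² = 4204 + (138.5)(1.52)²/(1.671)² = 4318.6 kPa
V − nb = 1.671 − (1.52)(0.03176) = 1.6227 dm³
T = (4318.6)(1.6227)/((1.52)(8.314)) = 554.5 K

T ≈ 554.5 K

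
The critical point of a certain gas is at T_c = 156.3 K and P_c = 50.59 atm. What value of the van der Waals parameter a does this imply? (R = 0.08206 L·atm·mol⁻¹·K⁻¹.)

a ≈ 1.372 L²·atm/mol²

From T_c = 8a/(27Rb) and P_c = a/(27b²): a = 27 R² T_c²/(64 P_c).
a = 27×(0.08206)²×(156.3)²/(64×50.59) = 4441.7/3237.8 = 1.372 L²·atm/mol²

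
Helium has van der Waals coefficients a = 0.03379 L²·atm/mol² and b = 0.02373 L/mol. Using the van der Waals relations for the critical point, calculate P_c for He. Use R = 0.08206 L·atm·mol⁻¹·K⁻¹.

For a van der Waals gas, P_c = a/(27b²).
P_c = 0.03379/(27×(0.02373)²) = 0.03379/0.015204 = 2.222 atm

P_c ≈ 2.222 atm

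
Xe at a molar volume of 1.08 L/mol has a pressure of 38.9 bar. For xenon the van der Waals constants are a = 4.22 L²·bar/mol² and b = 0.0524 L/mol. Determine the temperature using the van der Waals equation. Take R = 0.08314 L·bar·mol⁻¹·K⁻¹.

T ≈ 525.5 K

T = (P + a/V_m²)(V_m − b)/R
P + a/V_m² = 38.9 + 4.22/(1.08)² = 42.518 bar
V_m − b = 1.08 − 0.0524 = 1.0276 L/mol
T = (42.518)(1.0276)/0.08314 = 525.5 K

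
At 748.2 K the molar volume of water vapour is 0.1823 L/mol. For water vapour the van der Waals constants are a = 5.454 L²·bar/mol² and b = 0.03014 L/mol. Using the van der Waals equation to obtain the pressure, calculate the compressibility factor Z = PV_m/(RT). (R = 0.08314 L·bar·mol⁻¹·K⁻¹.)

P = RT/(V_m − b) − a/V_m² = (0.08314)(748.2)/(0.1823 − 0.03014) − 5.454/(0.1823)²
  = 62.205/0.15216 − 164.11 = 408.81 − 164.11 = 244.70 bar
Z = PV_m/(RT) = (244.70)(0.1823)/((0.08314)(748.2)) = 44.609/62.205 = 0.7171

Z ≈ 0.7171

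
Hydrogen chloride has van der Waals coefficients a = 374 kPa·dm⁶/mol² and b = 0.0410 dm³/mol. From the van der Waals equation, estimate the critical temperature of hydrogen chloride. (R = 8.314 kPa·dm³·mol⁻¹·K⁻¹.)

T_c ≈ 325.1 K

For a van der Waals gas, T_c = 8a/(27Rb).
T_c = 8×374/(27×8.314×0.0410) = 2992.0/9.2036 = 325.1 K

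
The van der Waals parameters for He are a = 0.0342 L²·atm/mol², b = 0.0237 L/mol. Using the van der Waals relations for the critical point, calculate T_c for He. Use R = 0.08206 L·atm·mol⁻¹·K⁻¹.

For a van der Waals gas, T_c = 8a/(27Rb).
T_c = 8×0.0342/(27×0.08206×0.0237) = 0.27360/0.052510 = 5.210 K

T_c ≈ 5.210 K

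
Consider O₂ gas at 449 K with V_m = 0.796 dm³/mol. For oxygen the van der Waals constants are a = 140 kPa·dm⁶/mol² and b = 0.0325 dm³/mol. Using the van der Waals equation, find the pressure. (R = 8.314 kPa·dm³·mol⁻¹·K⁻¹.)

P = RT/(V_m − b) − a/V_m²
RT/(V_m − b) = (8.314)(449)/(0.796 − 0.0325) = 3733.0/0.76350 = 4889.3 kPa
a/V_m² = 140/(0.796)² = 220.95 kPa
P = 4889.3 − 220.95 = 4668 kPa

P ≈ 4668 kPa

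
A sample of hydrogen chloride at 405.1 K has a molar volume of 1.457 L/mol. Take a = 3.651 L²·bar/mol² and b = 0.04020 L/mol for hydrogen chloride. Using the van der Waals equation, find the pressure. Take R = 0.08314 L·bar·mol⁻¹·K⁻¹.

P ≈ 22.05 bar

P = RT/(V_m − b) − a/V_m²
RT/(V_m − b) = (0.08314)(405.1)/(1.457 − 0.04020) = 33.680/1.4168 = 23.772 bar
a/V_m² = 3.651/(1.457)² = 1.7199 bar
P = 23.772 − 1.7199 = 22.05 bar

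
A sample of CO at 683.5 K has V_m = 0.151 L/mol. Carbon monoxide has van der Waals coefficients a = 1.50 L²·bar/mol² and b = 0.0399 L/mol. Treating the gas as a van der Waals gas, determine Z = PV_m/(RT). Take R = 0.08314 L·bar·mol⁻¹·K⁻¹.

Z ≈ 1.184

P = RT/(V_m − b) − a/V_m² = (0.08314)(683.5)/(0.151 − 0.0399) − 1.50/(0.151)²
  = 56.826/0.11110 − 65.787 = 511.49 − 65.787 = 445.70 bar
Z = PV_m/(RT) = (445.70)(0.151)/((0.08314)(683.5)) = 67.301/56.826 = 1.184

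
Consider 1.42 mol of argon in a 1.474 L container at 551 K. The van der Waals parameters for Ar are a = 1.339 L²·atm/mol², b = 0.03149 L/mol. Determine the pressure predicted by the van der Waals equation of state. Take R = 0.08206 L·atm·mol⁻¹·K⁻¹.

P = nRT/(V − nb) − a n²/V²
nRT/(V − nb) = (1.42)(0.08206)(551)/(1.474 − 1.42×0.03149) = 64.205/1.4293 = 44.921 atm
a n²/V² = (1.339)(1.42)²/(1.474)² = 1.2427 atm
P = 44.921 − 1.2427 = 43.68 atm

P ≈ 43.68 atm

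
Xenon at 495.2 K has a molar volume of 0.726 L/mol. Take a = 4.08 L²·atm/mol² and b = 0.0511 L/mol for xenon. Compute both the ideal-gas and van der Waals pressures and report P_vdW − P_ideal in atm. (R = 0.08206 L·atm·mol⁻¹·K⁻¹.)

ΔP ≈ -3.503 atm

Ideal: P_ideal = RT/V_m = (0.08206)(495.2)/0.726 = 55.9726 atm
vdW: P = RT/(V_m − b) − a/V_m² = 40.6361/0.674900 − 4.08/0.527076 = 60.2105 − 7.74082 = 52.4697 atm
ΔP = 52.4697 − 55.9726 = -3.503 atm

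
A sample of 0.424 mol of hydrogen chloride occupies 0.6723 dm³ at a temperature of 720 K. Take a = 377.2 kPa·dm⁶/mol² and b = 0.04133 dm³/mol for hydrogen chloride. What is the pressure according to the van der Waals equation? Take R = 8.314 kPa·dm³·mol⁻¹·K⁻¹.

P = nRT/(V − nb) − a n²/V²
nRT/(V − nb) = (0.424)(8.314)(720)/(0.6723 − 0.424×0.04133) = 2538.1/0.65478 = 3876.3 kPa
a n²/V² = (377.2)(0.424)²/(0.6723)² = 150.03 kPa
P = 3876.3 − 150.03 = 3726 kPa

P ≈ 3726 kPa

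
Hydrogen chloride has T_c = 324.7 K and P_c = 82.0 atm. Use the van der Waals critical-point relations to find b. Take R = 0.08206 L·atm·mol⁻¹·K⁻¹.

b ≈ 0.04062 L/mol

From T_c = 8a/(27Rb) and P_c = a/(27b²): b = R T_c/(8 P_c).
b = (0.08206)(324.7)/(8×82.0) = 26.645/656.00 = 0.04062 L/mol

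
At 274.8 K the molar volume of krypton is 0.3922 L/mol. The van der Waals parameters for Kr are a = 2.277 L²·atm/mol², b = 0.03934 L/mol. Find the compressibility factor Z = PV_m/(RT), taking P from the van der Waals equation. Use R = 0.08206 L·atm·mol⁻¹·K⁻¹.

Z ≈ 0.8540

P = RT/(V_m − b) − a/V_m² = (0.08206)(274.8)/(0.3922 − 0.03934) − 2.277/(0.3922)²
  = 22.550/0.35286 − 14.803 = 63.906 − 14.803 = 49.103 atm
Z = PV_m/(RT) = (49.103)(0.3922)/((0.08206)(274.8)) = 19.258/22.550 = 0.8540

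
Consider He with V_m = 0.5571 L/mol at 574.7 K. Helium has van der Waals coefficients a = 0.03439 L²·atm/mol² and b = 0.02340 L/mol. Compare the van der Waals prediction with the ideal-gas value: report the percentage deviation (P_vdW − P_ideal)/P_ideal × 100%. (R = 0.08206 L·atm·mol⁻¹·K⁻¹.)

Ideal: P_ideal = RT/V_m = (0.08206)(574.7)/0.5571 = 84.6525 atm
vdW: P = RT/(V_m − b) − a/V_m² = 47.1599/0.533700 − 0.03439/0.310360 = 88.3641 − 0.110807 = 88.2533 atm
% deviation = (88.2533 − 84.6525)/84.6525 × 100% = 4.25%

4.25 %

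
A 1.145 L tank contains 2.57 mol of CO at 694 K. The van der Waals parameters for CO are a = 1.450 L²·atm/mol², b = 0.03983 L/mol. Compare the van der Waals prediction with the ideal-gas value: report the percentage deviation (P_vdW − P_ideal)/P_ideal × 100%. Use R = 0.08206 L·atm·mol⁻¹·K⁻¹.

Ideal: P_ideal = nRT/V = (2.57)(0.08206)(694)/1.145 = 127.826 atm
vdW: P = nRT/(V − nb) − a n²/V² = 146.361/1.04264 − 9.57711/1.31103 = 140.375 − 7.30503 = 133.070 atm
% deviation = (133.070 − 127.826)/127.826 × 100% = 4.10%

4.10 %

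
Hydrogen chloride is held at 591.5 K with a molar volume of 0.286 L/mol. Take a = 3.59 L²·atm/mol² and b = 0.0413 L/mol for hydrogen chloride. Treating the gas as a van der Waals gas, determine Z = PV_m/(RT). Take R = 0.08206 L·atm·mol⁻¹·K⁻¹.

P = RT/(V_m − b) − a/V_m² = (0.08206)(591.5)/(0.286 − 0.0413) − 3.59/(0.286)²
  = 48.538/0.24470 − 43.890 = 198.36 − 43.890 = 154.47 atm
Z = PV_m/(RT) = (154.47)(0.286)/((0.08206)(591.5)) = 44.178/48.538 = 0.9102

Z ≈ 0.9102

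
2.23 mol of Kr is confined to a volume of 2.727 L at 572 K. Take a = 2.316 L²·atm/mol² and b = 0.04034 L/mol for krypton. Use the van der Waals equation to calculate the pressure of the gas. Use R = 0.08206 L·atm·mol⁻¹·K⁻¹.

P = nRT/(V − nb) − a n²/V²
nRT/(V − nb) = (2.23)(0.08206)(572)/(2.727 − 2.23×0.04034) = 104.67/2.6370 = 39.693 atm
a n²/V² = (2.316)(2.23)²/(2.727)² = 1.5487 atm
P = 39.693 − 1.5487 = 38.14 atm

P ≈ 38.14 atm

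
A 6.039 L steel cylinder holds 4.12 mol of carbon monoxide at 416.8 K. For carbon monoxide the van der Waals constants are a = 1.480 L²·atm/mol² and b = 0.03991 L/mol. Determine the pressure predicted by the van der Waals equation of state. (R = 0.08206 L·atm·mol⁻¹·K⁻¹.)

P = nRT/(V − nb) − a n²/V²
nRT/(V − nb) = (4.12)(0.08206)(416.8)/(6.039 − 4.12×0.03991) = 140.91/5.8746 = 23.986 atm
a n²/V² = (1.480)(4.12)²/(6.039)² = 0.68885 atm
P = 23.986 − 0.68885 = 23.30 atm

P ≈ 23.30 atm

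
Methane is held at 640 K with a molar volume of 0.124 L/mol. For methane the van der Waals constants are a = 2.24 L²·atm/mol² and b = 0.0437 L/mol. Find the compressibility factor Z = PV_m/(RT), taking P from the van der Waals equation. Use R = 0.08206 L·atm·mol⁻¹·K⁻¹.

P = RT/(V_m − b) − a/V_m² = (0.08206)(640)/(0.124 − 0.0437) − 2.24/(0.124)²
  = 52.518/0.080300 − 145.68 = 654.02 − 145.68 = 508.34 atm
Z = PV_m/(RT) = (508.34)(0.124)/((0.08206)(640)) = 63.034/52.518 = 1.200

Z ≈ 1.200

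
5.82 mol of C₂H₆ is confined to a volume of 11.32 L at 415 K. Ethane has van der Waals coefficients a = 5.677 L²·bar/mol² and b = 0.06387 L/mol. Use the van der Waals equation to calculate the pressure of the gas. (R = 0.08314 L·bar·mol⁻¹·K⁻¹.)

P ≈ 16.84 bar

P = nRT/(V − nb) − a n²/V²
nRT/(V − nb) = (5.82)(0.08314)(415)/(11.32 − 5.82×0.06387) = 200.81/10.948 = 18.342 bar
a n²/V² = (5.677)(5.82)²/(11.32)² = 1.5006 bar
P = 18.342 − 1.5006 = 16.84 bar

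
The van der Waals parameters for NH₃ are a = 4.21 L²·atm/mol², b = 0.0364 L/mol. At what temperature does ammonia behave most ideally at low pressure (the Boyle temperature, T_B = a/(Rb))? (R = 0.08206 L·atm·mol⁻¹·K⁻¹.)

For a van der Waals gas the second virial coefficient B₂ = b − a/(RT) vanishes at T_B = a/(Rb).
T_B = 4.21/(0.08206×0.0364) = 4.21/0.0029870 = 1409 K

T_B ≈ 1409 K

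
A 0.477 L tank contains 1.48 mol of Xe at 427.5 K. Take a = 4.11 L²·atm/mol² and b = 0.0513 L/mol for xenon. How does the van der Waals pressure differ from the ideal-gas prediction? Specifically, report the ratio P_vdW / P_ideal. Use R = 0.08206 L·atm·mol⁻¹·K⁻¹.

Ideal: P_ideal = nRT/V = (1.48)(0.08206)(427.5)/0.477 = 108.846 atm
vdW: P = nRT/(V − nb) − a n²/V² = 51.9194/0.401076 − 9.00254/0.227529 = 129.450 − 39.5666 = 89.883 atm
Ratio = 89.883/108.846 = 0.8258

P_vdW / P_ideal ≈ 0.8258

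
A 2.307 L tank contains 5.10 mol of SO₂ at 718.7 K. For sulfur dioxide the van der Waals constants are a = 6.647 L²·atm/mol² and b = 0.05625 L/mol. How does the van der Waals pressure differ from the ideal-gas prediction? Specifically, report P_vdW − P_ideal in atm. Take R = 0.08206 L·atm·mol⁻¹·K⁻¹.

Ideal: P_ideal = nRT/V = (5.10)(0.08206)(718.7)/2.307 = 130.377 atm
vdW: P = nRT/(V − nb) − a n²/V² = 300.780/2.02013 − 172.888/5.32225 = 148.891 − 32.4840 = 116.407 atm
ΔP = 116.407 − 130.377 = -13.97 atm

ΔP ≈ -13.97 atm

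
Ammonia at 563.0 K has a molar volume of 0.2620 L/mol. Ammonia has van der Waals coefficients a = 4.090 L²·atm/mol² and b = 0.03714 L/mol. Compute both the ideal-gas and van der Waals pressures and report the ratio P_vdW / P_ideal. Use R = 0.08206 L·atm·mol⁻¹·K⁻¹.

P_vdW / P_ideal ≈ 0.8273

Ideal: P_ideal = RT/V_m = (0.08206)(563.0)/0.2620 = 176.335 atm
vdW: P = RT/(V_m − b) − a/V_m² = 46.1998/0.224860 − 4.090/0.0686440 = 205.460 − 59.5828 = 145.877 atm
Ratio = 145.877/176.335 = 0.8273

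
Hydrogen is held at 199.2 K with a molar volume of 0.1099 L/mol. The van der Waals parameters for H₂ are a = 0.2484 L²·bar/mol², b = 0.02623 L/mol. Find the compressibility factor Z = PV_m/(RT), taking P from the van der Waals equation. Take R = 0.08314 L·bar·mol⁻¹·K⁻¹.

Z ≈ 1.177

P = RT/(V_m − b) − a/V_m² = (0.08314)(199.2)/(0.1099 − 0.02623) − 0.2484/(0.1099)²
  = 16.561/0.083670 − 20.566 = 197.93 − 20.566 = 177.36 bar
Z = PV_m/(RT) = (177.36)(0.1099)/((0.08314)(199.2)) = 19.492/16.561 = 1.177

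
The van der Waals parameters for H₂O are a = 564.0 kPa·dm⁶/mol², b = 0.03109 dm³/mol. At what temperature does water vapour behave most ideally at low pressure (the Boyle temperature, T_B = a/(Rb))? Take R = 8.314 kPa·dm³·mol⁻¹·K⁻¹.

T_B ≈ 2182 K

For a van der Waals gas the second virial coefficient B₂ = b − a/(RT) vanishes at T_B = a/(Rb).
T_B = 564.0/(8.314×0.03109) = 564.0/0.25848 = 2182 K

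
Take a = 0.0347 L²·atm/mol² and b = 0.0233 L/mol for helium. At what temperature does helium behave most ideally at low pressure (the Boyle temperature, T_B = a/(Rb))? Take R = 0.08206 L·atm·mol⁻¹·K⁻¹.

For a van der Waals gas the second virial coefficient B₂ = b − a/(RT) vanishes at T_B = a/(Rb).
T_B = 0.0347/(0.08206×0.0233) = 0.0347/0.0019120 = 18.15 K

T_B ≈ 18.15 K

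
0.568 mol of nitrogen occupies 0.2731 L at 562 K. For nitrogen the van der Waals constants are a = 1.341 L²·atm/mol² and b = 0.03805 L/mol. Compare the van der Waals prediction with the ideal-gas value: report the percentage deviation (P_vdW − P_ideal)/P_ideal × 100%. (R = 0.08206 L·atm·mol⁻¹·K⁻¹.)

Ideal: P_ideal = nRT/V = (0.568)(0.08206)(562)/0.2731 = 95.9168 atm
vdW: P = nRT/(V − nb) − a n²/V² = 26.1949/0.251488 − 0.432639/0.0745836 = 104.160 − 5.80073 = 98.359 atm
% deviation = (98.359 − 95.9168)/95.9168 × 100% = 2.55%

2.55 %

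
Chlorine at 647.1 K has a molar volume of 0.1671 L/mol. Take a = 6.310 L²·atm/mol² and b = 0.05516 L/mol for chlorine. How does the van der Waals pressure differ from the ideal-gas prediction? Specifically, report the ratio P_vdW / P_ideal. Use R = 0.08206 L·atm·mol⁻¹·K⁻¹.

Ideal: P_ideal = RT/V_m = (0.08206)(647.1)/0.1671 = 317.780 atm
vdW: P = RT/(V_m − b) − a/V_m² = 53.1010/0.111940 − 6.310/0.0279224 = 474.370 − 225.983 = 248.387 atm
Ratio = 248.387/317.780 = 0.7816

P_vdW / P_ideal ≈ 0.7816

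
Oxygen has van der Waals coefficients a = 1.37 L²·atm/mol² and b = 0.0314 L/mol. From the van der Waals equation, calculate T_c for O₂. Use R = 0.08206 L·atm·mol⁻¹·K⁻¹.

T_c ≈ 157.5 K

For a van der Waals gas, T_c = 8a/(27Rb).
T_c = 8×1.37/(27×0.08206×0.0314) = 10.960/0.069570 = 157.5 K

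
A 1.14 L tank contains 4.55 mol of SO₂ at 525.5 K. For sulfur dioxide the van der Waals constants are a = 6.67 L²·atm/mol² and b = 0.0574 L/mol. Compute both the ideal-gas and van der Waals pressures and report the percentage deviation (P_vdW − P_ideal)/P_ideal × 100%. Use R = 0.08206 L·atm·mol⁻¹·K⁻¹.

Ideal: P_ideal = nRT/V = (4.55)(0.08206)(525.5)/1.14 = 172.112 atm
vdW: P = nRT/(V − nb) − a n²/V² = 196.208/0.878830 − 138.086/1.29960 = 223.260 − 106.253 = 117.007 atm
% deviation = (117.007 − 172.112)/172.112 × 100% = -32.02%

-32.02 %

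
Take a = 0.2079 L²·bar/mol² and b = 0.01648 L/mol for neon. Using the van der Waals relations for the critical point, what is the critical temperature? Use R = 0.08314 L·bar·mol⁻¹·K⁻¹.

T_c ≈ 44.96 K

For a van der Waals gas, T_c = 8a/(27Rb).
T_c = 8×0.2079/(27×0.08314×0.01648) = 1.6632/0.036994 = 44.96 K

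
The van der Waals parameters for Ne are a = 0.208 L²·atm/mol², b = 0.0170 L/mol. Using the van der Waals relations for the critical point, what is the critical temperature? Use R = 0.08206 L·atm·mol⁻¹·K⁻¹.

T_c ≈ 44.18 K

For a van der Waals gas, T_c = 8a/(27Rb).
T_c = 8×0.208/(27×0.08206×0.0170) = 1.6640/0.037666 = 44.18 K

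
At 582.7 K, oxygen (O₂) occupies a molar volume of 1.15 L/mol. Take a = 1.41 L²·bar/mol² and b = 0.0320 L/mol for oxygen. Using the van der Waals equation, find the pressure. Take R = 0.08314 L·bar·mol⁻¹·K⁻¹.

P = RT/(V_m − b) − a/V_m²
RT/(V_m − b) = (0.08314)(582.7)/(1.15 − 0.0320) = 48.446/1.1180 = 43.333 bar
a/V_m² = 1.41/(1.15)² = 1.0662 bar
P = 43.333 − 1.0662 = 42.27 bar

P ≈ 42.27 bar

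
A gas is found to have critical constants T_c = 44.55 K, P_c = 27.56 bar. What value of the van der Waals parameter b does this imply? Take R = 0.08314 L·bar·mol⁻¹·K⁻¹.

From T_c = 8a/(27Rb) and P_c = a/(27b²): b = R T_c/(8 P_c).
b = (0.08314)(44.55)/(8×27.56) = 3.7039/220.48 = 0.01680 L/mol

b ≈ 0.01680 L/mol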